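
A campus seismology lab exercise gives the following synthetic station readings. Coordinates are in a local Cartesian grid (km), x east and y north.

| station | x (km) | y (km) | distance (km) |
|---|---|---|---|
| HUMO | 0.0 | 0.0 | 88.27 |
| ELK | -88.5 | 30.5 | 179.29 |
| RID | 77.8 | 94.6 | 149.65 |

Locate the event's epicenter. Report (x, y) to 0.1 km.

Circle about each station: x² + y² = 88.27²; (x + 88.5)² + (y − 30.5)² = 179.29²; (x − 77.8)² + (y − 94.6)² = 149.65².
Subtracting the HUMO equation from the ELK and RID equations removes the quadratic terms:
-177.0 x + 61.0 y = -15590.81
155.6 x + 189.2 y = 398.47
Solving the 2×2 system: x ≈ 69.2, y ≈ -54.8 km.

(69.2, -54.8)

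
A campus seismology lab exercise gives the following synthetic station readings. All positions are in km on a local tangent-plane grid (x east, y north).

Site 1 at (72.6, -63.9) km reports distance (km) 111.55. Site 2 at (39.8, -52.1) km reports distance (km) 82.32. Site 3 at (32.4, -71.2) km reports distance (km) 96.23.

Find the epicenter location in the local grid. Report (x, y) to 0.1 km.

-2.7 km east, 18.4 km north

Circle about each station: (x − 72.6)² + (y + 63.9)² = 111.55²; (x − 39.8)² + (y + 52.1)² = 82.32²; (x − 32.4)² + (y + 71.2)² = 96.23².
Subtracting the Site 1 equation from the Site 2 and Site 3 equations removes the quadratic terms:
-65.6 x + 23.6 y = 611.30
-80.4 x − 14.6 y = -51.58
Solving the 2×2 system: x ≈ -2.7, y ≈ 18.4 km.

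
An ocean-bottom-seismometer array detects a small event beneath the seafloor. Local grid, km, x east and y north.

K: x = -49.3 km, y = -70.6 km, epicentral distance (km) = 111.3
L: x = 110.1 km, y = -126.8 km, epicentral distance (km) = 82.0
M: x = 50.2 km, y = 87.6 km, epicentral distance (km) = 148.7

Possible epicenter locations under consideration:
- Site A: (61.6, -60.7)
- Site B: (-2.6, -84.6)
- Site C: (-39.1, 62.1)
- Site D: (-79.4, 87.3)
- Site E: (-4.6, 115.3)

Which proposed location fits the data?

For each candidate, compare |candidate − station| to the reported distance:
Site A: residuals K 0.0, L 0.0, M 0.0 → max 0.0 km
Site B: residuals K 62.5, L 38.3, M 31.4 → max 62.5 km
Site C: residuals K 21.8, L 158.7, M 55.8 → max 158.7 km
Site D: residuals K 49.4, L 203.9, M 19.1 → max 203.9 km
Site E: residuals K 79.9, L 185.9, M 87.3 → max 185.9 km
Only Site A has all residuals ≈ 0.

Site A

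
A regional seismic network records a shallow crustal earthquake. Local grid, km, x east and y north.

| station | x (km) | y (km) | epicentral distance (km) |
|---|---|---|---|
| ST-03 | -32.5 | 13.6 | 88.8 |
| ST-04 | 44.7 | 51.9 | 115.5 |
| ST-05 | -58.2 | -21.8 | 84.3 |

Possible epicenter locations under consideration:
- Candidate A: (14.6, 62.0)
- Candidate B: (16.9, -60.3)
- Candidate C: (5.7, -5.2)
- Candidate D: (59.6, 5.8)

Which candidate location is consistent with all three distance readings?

For each candidate, compare |candidate − station| to the reported distance:
Candidate A: residuals ST-03 21.3, ST-04 83.8, ST-05 26.7 → max 83.8 km
Candidate B: residuals ST-03 0.1, ST-04 0.1, ST-05 0.1 → max 0.1 km
Candidate C: residuals ST-03 46.2, ST-04 46.4, ST-05 18.3 → max 46.4 km
Candidate D: residuals ST-03 3.6, ST-04 67.1, ST-05 36.7 → max 67.1 km
Only Candidate B has all residuals ≈ 0.

Candidate B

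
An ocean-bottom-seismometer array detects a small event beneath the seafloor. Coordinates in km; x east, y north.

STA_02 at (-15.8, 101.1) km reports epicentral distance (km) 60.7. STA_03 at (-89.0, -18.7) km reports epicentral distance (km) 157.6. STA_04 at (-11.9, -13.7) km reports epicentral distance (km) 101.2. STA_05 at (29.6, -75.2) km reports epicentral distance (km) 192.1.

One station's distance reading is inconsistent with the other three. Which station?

STA_05

Solve using three stations at a time. Using STA_02, STA_03, STA_04 (subtract circle equations pairwise → linear system) gives (x, y) ≈ (38.4, 74.0).
Distances from that point to each station vs reported:
  STA_02: calculated 60.5 vs reported 60.7 → residual 0.2 km
  STA_03: calculated 157.5 vs reported 157.6 → residual 0.1 km
  STA_04: calculated 101.1 vs reported 101.2 → residual 0.1 km
  STA_05: calculated 149.5 vs reported 192.1 → residual 42.6 km
STA_02, STA_03, STA_04 are mutually consistent (residuals ≈ 0); STA_05 is off by 42.6 km.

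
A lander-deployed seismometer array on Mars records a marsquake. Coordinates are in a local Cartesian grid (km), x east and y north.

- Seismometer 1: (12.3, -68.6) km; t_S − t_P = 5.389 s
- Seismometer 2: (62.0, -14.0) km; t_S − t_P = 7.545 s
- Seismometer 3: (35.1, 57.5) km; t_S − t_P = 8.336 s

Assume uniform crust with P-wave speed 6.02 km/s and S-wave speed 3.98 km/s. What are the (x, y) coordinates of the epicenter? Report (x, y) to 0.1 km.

-26.5 km east, -18.6 km north

Distance from S−P lag: d = Δt · v_P v_S / (v_P − v_S) = Δt · (6.02·3.98)/(6.02−3.98) ≈ 11.7449·Δt.
So d_Seismometer 1 = 63.29, d_Seismometer 2 = 88.62, d_Seismometer 3 = 97.91 km.
Circle about each station: (x − 12.3)² + (y + 68.6)² = 63.29²; (x − 62.0)² + (y + 14.0)² = 88.62²; (x − 35.1)² + (y − 57.5)² = 97.91².
Subtracting the Seismometer 1 equation from the Seismometer 2 and Seismometer 3 equations removes the quadratic terms:
99.4 x + 109.2 y = -4665.13
45.6 x + 252.2 y = -5899.73
Solving the 2×2 system: x ≈ -26.5, y ≈ -18.6 km.
Check against Seismometer 1 (with the unrounded x, y): √((x − 12.3)²+(y + 68.6)²) = 63.28 ≈ 63.29 km. ✓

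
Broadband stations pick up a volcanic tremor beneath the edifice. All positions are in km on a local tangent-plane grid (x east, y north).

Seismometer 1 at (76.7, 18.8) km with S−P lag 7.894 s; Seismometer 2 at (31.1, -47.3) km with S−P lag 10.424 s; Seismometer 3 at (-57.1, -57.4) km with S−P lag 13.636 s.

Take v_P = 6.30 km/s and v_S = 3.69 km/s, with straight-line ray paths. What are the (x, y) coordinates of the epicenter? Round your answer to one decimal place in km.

Distance from S−P lag: d = Δt · v_P v_S / (v_P − v_S) = Δt · (6.30·3.69)/(6.30−3.69) ≈ 8.9069·Δt.
So d_Seismometer 1 = 70.31, d_Seismometer 2 = 92.85, d_Seismometer 3 = 121.45 km.
Circle about each station: (x − 76.7)² + (y − 18.8)² = 70.31²; (x − 31.1)² + (y + 47.3)² = 92.85²; (x + 57.1)² + (y + 57.4)² = 121.45².
Subtracting the Seismometer 1 equation from the Seismometer 2 and Seismometer 3 equations removes the quadratic terms:
-91.2 x − 132.2 y = -6709.46
-267.6 x − 152.4 y = -9487.77
Solving the 2×2 system: x ≈ 10.8, y ≈ 43.3 km.

x ≈ 10.8 km, y ≈ 43.3 km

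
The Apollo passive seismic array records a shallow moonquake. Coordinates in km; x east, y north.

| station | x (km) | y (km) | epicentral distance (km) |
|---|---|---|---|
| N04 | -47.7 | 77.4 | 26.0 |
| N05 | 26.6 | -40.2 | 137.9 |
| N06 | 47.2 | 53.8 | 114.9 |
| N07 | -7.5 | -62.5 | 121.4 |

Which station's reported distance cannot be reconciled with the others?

N07

Solve using three stations at a time. Using N04, N05, N06 (subtract circle equations pairwise → linear system) gives (x, y) ≈ (-67.5, 60.6).
Distances from that point to each station vs reported:
  N04: calculated 26.0 vs reported 26.0 → residual 0.0 km
  N05: calculated 137.9 vs reported 137.9 → residual 0.0 km
  N06: calculated 114.9 vs reported 114.9 → residual 0.0 km
  N07: calculated 136.9 vs reported 121.4 → residual 15.5 km
N04, N05, N06 are mutually consistent (residuals ≈ 0); N07 is off by 15.5 km.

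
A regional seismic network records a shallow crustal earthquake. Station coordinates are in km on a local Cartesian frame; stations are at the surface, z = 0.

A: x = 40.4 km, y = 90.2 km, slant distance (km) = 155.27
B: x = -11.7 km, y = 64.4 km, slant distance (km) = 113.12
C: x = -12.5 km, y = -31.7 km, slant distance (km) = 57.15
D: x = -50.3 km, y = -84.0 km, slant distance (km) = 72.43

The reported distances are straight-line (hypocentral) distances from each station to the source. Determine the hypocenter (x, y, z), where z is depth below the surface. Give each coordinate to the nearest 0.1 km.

Each station gives a sphere (x−x_i)² + (y−y_i)² + z² = d_i² (stations at z=0).
Subtracting the A sphere from B and C: z² cancels, leaving linear equations in x and y:
-104.2 x − 51.6 y = 5828.69
-105.8 x − 243.8 y = 12235.59
Solving: x ≈ -39.593, y ≈ -33.005 km (keep extra digits for the depth step; rounded: -39.6, -33.0).
Then from the A sphere: z² = 155.27² − (x − 40.4)² − (y − 90.2)² with x = -39.593, y = -33.005, so z ≈ 50.303 ≈ 50.3 km.
Check against D (with the unrounded solution): distance 72.43 ≈ 72.43 km. ✓

x ≈ -39.6 km, y ≈ -33.0 km, depth ≈ 50.3 km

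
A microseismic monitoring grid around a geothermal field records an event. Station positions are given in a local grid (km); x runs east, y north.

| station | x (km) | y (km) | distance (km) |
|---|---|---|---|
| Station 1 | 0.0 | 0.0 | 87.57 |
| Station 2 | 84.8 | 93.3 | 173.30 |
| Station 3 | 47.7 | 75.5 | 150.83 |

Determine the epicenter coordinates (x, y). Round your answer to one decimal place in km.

x ≈ 44.7 km, y ≈ -75.3 km

Circle about each station: x² + y² = 87.57²; (x − 84.8)² + (y − 93.3)² = 173.30²; (x − 47.7)² + (y − 75.5)² = 150.83².
Subtracting pairs of circle equations eliminates x²+y² and gives linear equations (the radical axes):
169.6 x + 186.6 y = -6468.46
95.4 x + 151.0 y = -7105.64
Solving the 2×2 system: x ≈ 44.7, y ≈ -75.3 km.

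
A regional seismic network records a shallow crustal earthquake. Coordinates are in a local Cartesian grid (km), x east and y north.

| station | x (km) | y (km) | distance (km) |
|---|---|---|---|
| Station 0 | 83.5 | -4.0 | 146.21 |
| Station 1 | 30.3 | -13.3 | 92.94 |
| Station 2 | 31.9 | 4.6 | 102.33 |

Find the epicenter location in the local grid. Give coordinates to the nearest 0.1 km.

Circle about each station: (x − 83.5)² + (y + 4.0)² = 146.21²; (x − 30.3)² + (y + 13.3)² = 92.94²; (x − 31.9)² + (y − 4.6)² = 102.33².
Subtracting pairs of circle equations eliminates x²+y² and gives linear equations (the radical axes):
-106.4 x − 18.6 y = 6846.25
-103.2 x + 17.2 y = 4956.46
Solving the 2×2 system: x ≈ -56.0, y ≈ -47.8 km.

x ≈ -56.0 km, y ≈ -47.8 km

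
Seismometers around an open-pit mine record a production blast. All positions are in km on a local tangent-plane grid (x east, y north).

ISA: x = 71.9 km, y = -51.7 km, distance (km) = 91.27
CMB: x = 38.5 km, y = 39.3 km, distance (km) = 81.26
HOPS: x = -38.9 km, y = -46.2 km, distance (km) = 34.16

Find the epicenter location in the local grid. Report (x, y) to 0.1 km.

-14.5 km east, -22.3 km north

Circle about each station: (x − 71.9)² + (y + 51.7)² = 91.27²; (x − 38.5)² + (y − 39.3)² = 81.26²; (x + 38.9)² + (y + 46.2)² = 34.16².
Subtracting the ISA equation from the CMB and HOPS equations removes the quadratic terms:
-66.8 x + 182.0 y = -3088.73
-221.6 x + 11.0 y = 2968.46
Solving the 2×2 system: x ≈ -14.5, y ≈ -22.3 km.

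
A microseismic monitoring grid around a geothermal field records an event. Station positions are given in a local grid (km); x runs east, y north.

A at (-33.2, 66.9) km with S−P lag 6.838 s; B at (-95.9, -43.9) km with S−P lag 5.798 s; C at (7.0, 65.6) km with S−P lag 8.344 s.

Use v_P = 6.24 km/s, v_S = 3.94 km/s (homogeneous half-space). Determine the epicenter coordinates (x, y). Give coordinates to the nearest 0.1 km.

Distance from S−P lag: d = Δt · v_P v_S / (v_P − v_S) = Δt · (6.24·3.94)/(6.24−3.94) ≈ 10.6894·Δt.
So d_A = 73.09, d_B = 61.98, d_C = 89.19 km.
Circle about each station: (x + 33.2)² + (y − 66.9)² = 73.09²; (x + 95.9)² + (y + 43.9)² = 61.98²; (x − 7.0)² + (y − 65.6)² = 89.19².
Subtracting pairs of circle equations eliminates x²+y² and gives linear equations (the radical axes):
-125.4 x − 221.6 y = 7046.80
80.4 x − 2.6 y = -3838.20
Solving the 2×2 system: x ≈ -47.9, y ≈ -4.7 km.

-47.9 km east, -4.7 km north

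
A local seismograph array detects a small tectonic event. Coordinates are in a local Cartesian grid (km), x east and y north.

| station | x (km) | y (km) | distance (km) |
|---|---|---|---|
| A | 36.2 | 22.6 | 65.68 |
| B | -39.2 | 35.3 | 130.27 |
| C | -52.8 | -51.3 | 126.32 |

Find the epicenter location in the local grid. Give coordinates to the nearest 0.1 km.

Circle about each station: (x − 36.2)² + (y − 22.6)² = 65.68²; (x + 39.2)² + (y − 35.3)² = 130.27²; (x + 52.8)² + (y + 51.3)² = 126.32².
Subtracting pairs of circle equations eliminates x²+y² and gives linear equations (the radical axes):
-150.8 x + 25.4 y = -11694.88
-178.0 x − 147.8 y = -8044.55
Solving the 2×2 system: x ≈ 72.1, y ≈ -32.4 km.
Check against A (with the unrounded x, y): √((x − 36.2)²+(y − 22.6)²) = 65.68 ≈ 65.68 km. ✓

72.1 km east, -32.4 km north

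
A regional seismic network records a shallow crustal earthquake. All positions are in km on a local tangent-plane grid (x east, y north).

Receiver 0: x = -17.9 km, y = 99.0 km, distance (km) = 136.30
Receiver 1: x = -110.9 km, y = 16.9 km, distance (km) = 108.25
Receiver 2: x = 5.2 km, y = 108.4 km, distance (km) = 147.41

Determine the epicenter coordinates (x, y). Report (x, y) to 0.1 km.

-17.2 km east, -37.3 km north

Circle about each station: (x + 17.9)² + (y − 99.0)² = 136.30²; (x + 110.9)² + (y − 16.9)² = 108.25²; (x − 5.2)² + (y − 108.4)² = 147.41².
Subtracting the Receiver 0 equation from the Receiver 1 and Receiver 2 equations removes the quadratic terms:
-186.0 x − 164.2 y = 9322.64
46.2 x + 18.8 y = -1495.83
Solving the 2×2 system: x ≈ -17.2, y ≈ -37.3 km.
Check against Receiver 0 (with the unrounded x, y): √((x + 17.9)²+(y − 99.0)²) = 136.29 ≈ 136.30 km. ✓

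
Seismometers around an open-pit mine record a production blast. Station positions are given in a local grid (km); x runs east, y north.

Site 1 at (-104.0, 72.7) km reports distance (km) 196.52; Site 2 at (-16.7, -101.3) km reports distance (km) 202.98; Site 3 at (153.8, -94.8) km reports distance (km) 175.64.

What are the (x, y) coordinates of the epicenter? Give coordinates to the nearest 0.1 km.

92.5 km east, 69.8 km north

Circle about each station: (x + 104.0)² + (y − 72.7)² = 196.52²; (x + 16.7)² + (y + 101.3)² = 202.98²; (x − 153.8)² + (y + 94.8)² = 175.64².
Subtracting pairs of circle equations eliminates x²+y² and gives linear equations (the radical axes):
174.6 x − 348.0 y = -8141.48
515.6 x − 335.0 y = 24310.89
Solving the 2×2 system: x ≈ 92.5, y ≈ 69.8 km.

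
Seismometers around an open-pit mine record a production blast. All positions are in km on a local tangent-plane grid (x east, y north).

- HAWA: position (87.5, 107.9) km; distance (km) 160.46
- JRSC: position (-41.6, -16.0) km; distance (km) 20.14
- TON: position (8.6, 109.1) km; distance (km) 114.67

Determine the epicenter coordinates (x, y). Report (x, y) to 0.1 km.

(-33.4, 2.4)

Circle about each station: (x − 87.5)² + (y − 107.9)² = 160.46²; (x + 41.6)² + (y + 16.0)² = 20.14²; (x − 8.6)² + (y − 109.1)² = 114.67².
Subtracting pairs of circle equations eliminates x²+y² and gives linear equations (the radical axes):
-258.2 x − 247.8 y = 8029.69
-157.8 x + 2.4 y = 5276.31
Solving the 2×2 system: x ≈ -33.4, y ≈ 2.4 km.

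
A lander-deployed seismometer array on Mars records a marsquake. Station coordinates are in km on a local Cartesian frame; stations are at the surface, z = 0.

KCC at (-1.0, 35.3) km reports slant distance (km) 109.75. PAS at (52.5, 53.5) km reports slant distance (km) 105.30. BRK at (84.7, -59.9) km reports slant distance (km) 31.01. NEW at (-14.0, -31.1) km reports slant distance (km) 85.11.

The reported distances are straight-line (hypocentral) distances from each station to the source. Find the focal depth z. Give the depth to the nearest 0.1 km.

Each station gives a sphere (x−x_i)² + (y−y_i)² + z² = d_i² (stations at z=0).
Subtracting the KCC sphere from PAS and BRK: z² cancels, leaving linear equations in x and y:
107.0 x + 36.4 y = 5328.38
171.4 x − 190.4 y = 20598.45
Solving: x ≈ 66.298, y ≈ -48.503 km (keep extra digits for the depth step; rounded: 66.3, -48.5).
Then from the KCC sphere: z² = 109.75² − (x + 1.0)² − (y − 35.3)² with x = 66.298, y = -48.503, so z ≈ 22.206 ≈ 22.2 km.

22.2 km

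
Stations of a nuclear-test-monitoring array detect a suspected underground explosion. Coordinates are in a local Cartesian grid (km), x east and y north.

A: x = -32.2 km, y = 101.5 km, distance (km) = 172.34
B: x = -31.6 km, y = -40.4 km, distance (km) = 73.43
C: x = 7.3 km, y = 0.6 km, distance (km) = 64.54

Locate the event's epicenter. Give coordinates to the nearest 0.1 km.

40.4 km east, -54.8 km north

Circle about each station: (x + 32.2)² + (y − 101.5)² = 172.34²; (x + 31.6)² + (y + 40.4)² = 73.43²; (x − 7.3)² + (y − 0.6)² = 64.54².
Subtracting the A equation from the B and C equations removes the quadratic terms:
1.2 x − 283.8 y = 15600.74
79.0 x − 201.8 y = 14250.22
Solving the 2×2 system: x ≈ 40.4, y ≈ -54.8 km.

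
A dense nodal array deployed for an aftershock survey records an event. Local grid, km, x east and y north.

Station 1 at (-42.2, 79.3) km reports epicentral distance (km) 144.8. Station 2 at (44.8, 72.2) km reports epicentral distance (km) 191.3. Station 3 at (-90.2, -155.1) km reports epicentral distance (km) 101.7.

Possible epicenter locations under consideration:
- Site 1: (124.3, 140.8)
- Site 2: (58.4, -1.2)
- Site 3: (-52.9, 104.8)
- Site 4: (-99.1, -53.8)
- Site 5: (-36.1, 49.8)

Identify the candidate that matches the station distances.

For each candidate, compare |candidate − station| to the reported distance:
Site 1: residuals Station 1 32.7, Station 2 86.3, Station 3 263.8 → max 263.8 km
Site 2: residuals Station 1 16.0, Station 2 116.7, Station 3 112.2 → max 116.7 km
Site 3: residuals Station 1 117.1, Station 2 88.3, Station 3 160.9 → max 160.9 km
Site 4: residuals Station 1 0.0, Station 2 0.0, Station 3 0.0 → max 0.0 km
Site 5: residuals Station 1 114.7, Station 2 107.4, Station 3 110.2 → max 114.7 km
Only Site 4 has all residuals ≈ 0.

Site 4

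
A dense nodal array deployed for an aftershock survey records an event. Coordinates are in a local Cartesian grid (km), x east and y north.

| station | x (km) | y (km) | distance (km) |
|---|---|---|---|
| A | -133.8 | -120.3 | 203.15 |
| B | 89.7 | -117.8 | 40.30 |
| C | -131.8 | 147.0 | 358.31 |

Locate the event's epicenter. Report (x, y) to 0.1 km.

x ≈ 67.0 km, y ≈ -151.1 km

Circle about each station: (x + 133.8)² + (y + 120.3)² = 203.15²; (x − 89.7)² + (y + 117.8)² = 40.30²; (x + 131.8)² + (y − 147.0)² = 358.31².
Subtracting the A equation from the B and C equations removes the quadratic terms:
447.0 x + 5.0 y = 29194.23
4.0 x + 534.6 y = -80510.42
Solving the 2×2 system: x ≈ 67.0, y ≈ -151.1 km.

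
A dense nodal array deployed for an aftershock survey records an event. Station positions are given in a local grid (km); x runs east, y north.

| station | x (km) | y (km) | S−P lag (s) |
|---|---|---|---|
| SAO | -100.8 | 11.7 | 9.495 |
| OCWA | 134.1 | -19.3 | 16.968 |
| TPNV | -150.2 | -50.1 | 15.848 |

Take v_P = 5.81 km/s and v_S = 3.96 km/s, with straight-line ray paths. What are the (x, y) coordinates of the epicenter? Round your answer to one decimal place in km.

Distance from S−P lag: d = Δt · v_P v_S / (v_P − v_S) = Δt · (5.81·3.96)/(5.81−3.96) ≈ 12.4365·Δt.
So d_SAO = 118.08, d_OCWA = 211.02, d_TPNV = 197.09 km.
Circle about each station: (x + 100.8)² + (y − 11.7)² = 118.08²; (x − 134.1)² + (y + 19.3)² = 211.02²; (x + 150.2)² + (y + 50.1)² = 197.09².
Subtracting the SAO equation from the OCWA and TPNV equations removes the quadratic terms:
469.8 x − 62.0 y = -22528.78
-98.8 x − 123.6 y = -10129.06
Solving the 2×2 system: x ≈ -33.6, y ≈ 108.8 km.
Check against SAO (with the unrounded x, y): √((x + 100.8)²+(y − 11.7)²) = 118.09 ≈ 118.08 km. ✓

(-33.6, 108.8)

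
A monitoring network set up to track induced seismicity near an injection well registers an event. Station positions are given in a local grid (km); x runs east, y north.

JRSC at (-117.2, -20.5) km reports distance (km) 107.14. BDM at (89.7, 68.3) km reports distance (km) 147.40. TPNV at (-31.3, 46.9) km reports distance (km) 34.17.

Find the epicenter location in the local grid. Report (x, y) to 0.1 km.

Circle about each station: (x + 117.2)² + (y + 20.5)² = 107.14²; (x − 89.7)² + (y − 68.3)² = 147.40²; (x + 31.3)² + (y − 46.9)² = 34.17².
Subtracting pairs of circle equations eliminates x²+y² and gives linear equations (the radical axes):
413.8 x + 177.6 y = -11692.89
171.8 x + 134.8 y = -665.40
Solving the 2×2 system: x ≈ -57.7, y ≈ 68.6 km.
Check against JRSC (with the unrounded x, y): √((x + 117.2)²+(y + 20.5)²) = 107.14 ≈ 107.14 km. ✓

-57.7 km east, 68.6 km north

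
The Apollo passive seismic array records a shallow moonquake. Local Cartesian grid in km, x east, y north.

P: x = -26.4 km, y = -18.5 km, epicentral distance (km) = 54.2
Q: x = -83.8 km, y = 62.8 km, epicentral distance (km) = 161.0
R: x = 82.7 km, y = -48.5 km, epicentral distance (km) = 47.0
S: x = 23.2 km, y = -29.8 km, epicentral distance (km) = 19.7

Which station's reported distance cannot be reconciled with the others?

Solve using three stations at a time. Using Q, R, S (subtract circle equations pairwise → linear system) gives (x, y) ≈ (35.8, -45.0).
Distances from that point to each station vs reported:
  P: calculated 67.6 vs reported 54.2 → residual 13.4 km
  Q: calculated 161.0 vs reported 161.0 → residual 0.0 km
  R: calculated 47.0 vs reported 47.0 → residual 0.0 km
  S: calculated 19.7 vs reported 19.7 → residual 0.0 km
Q, R, S are mutually consistent (residuals ≈ 0); P is off by 13.4 km.

P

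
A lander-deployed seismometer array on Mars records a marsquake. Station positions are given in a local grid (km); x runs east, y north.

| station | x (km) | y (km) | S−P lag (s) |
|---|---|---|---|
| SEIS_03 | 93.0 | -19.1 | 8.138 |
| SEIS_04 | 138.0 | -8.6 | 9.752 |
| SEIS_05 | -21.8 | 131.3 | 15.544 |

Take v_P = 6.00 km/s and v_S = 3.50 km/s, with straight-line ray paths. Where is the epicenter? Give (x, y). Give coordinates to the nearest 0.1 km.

Distance from S−P lag: d = Δt · v_P v_S / (v_P − v_S) = Δt · (6.00·3.50)/(6.00−3.50) ≈ 8.4000·Δt.
So d_SEIS_03 = 68.36, d_SEIS_04 = 81.92, d_SEIS_05 = 130.57 km.
Circle about each station: (x − 93.0)² + (y + 19.1)² = 68.36²; (x − 138.0)² + (y + 8.6)² = 81.92²; (x + 21.8)² + (y − 131.3)² = 130.57².
Subtracting the SEIS_03 equation from the SEIS_04 and SEIS_05 equations removes the quadratic terms:
90.0 x + 21.0 y = 8066.35
-229.6 x + 300.8 y = -3674.32
Solving the 2×2 system: x ≈ 78.5, y ≈ 47.7 km.

78.5 km east, 47.7 km north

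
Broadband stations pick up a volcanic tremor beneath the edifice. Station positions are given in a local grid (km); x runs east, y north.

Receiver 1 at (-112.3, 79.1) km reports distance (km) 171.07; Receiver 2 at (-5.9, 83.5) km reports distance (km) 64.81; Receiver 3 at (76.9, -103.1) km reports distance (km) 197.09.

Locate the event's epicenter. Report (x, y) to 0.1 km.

x ≈ 58.2 km, y ≈ 93.1 km

Circle about each station: (x + 112.3)² + (y − 79.1)² = 171.07²; (x + 5.9)² + (y − 83.5)² = 64.81²; (x − 76.9)² + (y + 103.1)² = 197.09².
Subtracting the Receiver 1 equation from the Receiver 2 and Receiver 3 equations removes the quadratic terms:
212.8 x + 8.8 y = 13203.57
378.4 x − 364.4 y = -11904.40
Solving the 2×2 system: x ≈ 58.2, y ≈ 93.1 km.
Check against Receiver 1 (with the unrounded x, y): √((x + 112.3)²+(y − 79.1)²) = 171.07 ≈ 171.07 km. ✓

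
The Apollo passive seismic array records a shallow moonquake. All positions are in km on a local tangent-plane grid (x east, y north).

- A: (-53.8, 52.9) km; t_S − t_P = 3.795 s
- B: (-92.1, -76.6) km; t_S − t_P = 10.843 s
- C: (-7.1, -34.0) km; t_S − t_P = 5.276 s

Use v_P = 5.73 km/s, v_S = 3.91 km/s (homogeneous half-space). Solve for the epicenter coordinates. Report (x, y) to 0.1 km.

(-12.7, 30.7)

Distance from S−P lag: d = Δt · v_P v_S / (v_P − v_S) = Δt · (5.73·3.91)/(5.73−3.91) ≈ 12.3101·Δt.
So d_A = 46.72, d_B = 133.48, d_C = 64.95 km.
Circle about each station: (x + 53.8)² + (y − 52.9)² = 46.72²; (x + 92.1)² + (y + 76.6)² = 133.48²; (x + 7.1)² + (y + 34.0)² = 64.95².
Subtracting the A equation from the B and C equations removes the quadratic terms:
-76.6 x − 259.0 y = -6977.03
93.4 x − 173.8 y = -6522.18
Solving the 2×2 system: x ≈ -12.7, y ≈ 30.7 km.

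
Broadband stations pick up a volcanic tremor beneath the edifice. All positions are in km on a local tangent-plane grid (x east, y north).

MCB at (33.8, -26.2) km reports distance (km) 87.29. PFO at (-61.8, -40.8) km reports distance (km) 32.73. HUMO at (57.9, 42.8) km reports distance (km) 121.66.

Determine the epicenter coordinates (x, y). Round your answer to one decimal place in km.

(-51.9, -9.6)

Circle about each station: (x − 33.8)² + (y + 26.2)² = 87.29²; (x + 61.8)² + (y + 40.8)² = 32.73²; (x − 57.9)² + (y − 42.8)² = 121.66².
Subtracting the MCB equation from the PFO and HUMO equations removes the quadratic terms:
-191.2 x − 29.2 y = 10203.29
48.2 x + 138.0 y = -3826.24
Solving the 2×2 system: x ≈ -51.9, y ≈ -9.6 km.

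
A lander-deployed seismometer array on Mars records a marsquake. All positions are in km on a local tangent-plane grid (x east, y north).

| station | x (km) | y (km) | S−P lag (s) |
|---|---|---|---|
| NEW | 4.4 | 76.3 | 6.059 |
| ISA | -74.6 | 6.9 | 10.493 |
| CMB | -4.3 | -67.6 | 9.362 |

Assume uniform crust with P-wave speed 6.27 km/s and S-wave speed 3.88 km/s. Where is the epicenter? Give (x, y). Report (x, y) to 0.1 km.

31.3 km east, 20.8 km north

Distance from S−P lag: d = Δt · v_P v_S / (v_P − v_S) = Δt · (6.27·3.88)/(6.27−3.88) ≈ 10.1789·Δt.
So d_NEW = 61.67, d_ISA = 106.81, d_CMB = 95.29 km.
Circle about each station: (x − 4.4)² + (y − 76.3)² = 61.67²; (x + 74.6)² + (y − 6.9)² = 106.81²; (x + 4.3)² + (y + 67.6)² = 95.29².
Subtracting pairs of circle equations eliminates x²+y² and gives linear equations (the radical axes):
-158.0 x − 138.8 y = -7833.47
-17.4 x − 287.8 y = -6529.80
Solving the 2×2 system: x ≈ 31.3, y ≈ 20.8 km.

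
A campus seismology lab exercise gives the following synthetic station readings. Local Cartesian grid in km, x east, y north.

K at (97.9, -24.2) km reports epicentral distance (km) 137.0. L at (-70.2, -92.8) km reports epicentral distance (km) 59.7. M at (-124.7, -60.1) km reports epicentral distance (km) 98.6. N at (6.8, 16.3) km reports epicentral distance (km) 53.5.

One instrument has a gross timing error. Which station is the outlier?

Solve using three stations at a time. Using K, M, N (subtract circle equations pairwise → linear system) gives (x, y) ≈ (-38.6, -12.1).
Distances from that point to each station vs reported:
  K: calculated 137.0 vs reported 137.0 → residual 0.0 km
  L: calculated 86.7 vs reported 59.7 → residual 27.0 km
  M: calculated 98.6 vs reported 98.6 → residual 0.0 km
  N: calculated 53.5 vs reported 53.5 → residual 0.0 km
K, M, N are mutually consistent (residuals ≈ 0); L is off by 27.0 km.

L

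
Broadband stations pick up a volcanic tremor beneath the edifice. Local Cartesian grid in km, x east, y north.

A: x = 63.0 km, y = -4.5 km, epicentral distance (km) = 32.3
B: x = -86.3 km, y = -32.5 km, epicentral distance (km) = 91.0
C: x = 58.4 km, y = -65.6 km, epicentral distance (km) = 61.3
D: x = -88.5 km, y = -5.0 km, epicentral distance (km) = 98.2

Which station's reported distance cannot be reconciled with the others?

Solve using three stations at a time. Using B, C, D (subtract circle equations pairwise → linear system) gives (x, y) ≈ (4.6, -36.2).
Distances from that point to each station vs reported:
  A: calculated 66.4 vs reported 32.3 → residual 34.1 km
  B: calculated 91.0 vs reported 91.0 → residual 0.0 km
  C: calculated 61.3 vs reported 61.3 → residual 0.0 km
  D: calculated 98.2 vs reported 98.2 → residual 0.0 km
B, C, D are mutually consistent (residuals ≈ 0); A is off by 34.1 km.

A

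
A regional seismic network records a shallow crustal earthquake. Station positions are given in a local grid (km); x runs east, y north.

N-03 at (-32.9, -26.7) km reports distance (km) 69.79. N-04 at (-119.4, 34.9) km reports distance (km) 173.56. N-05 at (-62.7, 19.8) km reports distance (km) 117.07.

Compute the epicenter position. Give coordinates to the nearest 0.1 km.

Circle about each station: (x + 32.9)² + (y + 26.7)² = 69.79²; (x + 119.4)² + (y − 34.9)² = 173.56²; (x + 62.7)² + (y − 19.8)² = 117.07².
Subtracting the N-03 equation from the N-04 and N-05 equations removes the quadratic terms:
-173.0 x + 123.2 y = -11573.36
-59.6 x + 93.0 y = -6306.71
Solving the 2×2 system: x ≈ 34.2, y ≈ -45.9 km.

x ≈ 34.2 km, y ≈ -45.9 km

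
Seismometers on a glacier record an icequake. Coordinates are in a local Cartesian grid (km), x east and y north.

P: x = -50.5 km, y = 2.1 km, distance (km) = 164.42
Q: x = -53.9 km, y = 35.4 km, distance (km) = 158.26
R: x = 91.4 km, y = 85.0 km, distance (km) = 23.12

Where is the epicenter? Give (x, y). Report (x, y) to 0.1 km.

Circle about each station: (x + 50.5)² + (y − 2.1)² = 164.42²; (x + 53.9)² + (y − 35.4)² = 158.26²; (x − 91.4)² + (y − 85.0)² = 23.12².
Subtracting the P equation from the Q and R equations removes the quadratic terms:
-6.8 x + 66.6 y = 3591.42
283.8 x + 165.8 y = 39523.70
Solving the 2×2 system: x ≈ 101.7, y ≈ 64.3 km.

101.7 km east, 64.3 km north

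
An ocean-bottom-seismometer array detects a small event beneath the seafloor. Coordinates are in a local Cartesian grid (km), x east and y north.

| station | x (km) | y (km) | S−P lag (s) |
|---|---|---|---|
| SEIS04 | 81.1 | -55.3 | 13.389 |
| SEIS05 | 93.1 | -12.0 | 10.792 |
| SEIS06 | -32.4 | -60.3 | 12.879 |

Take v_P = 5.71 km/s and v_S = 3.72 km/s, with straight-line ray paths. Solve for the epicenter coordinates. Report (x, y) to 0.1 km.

Distance from S−P lag: d = Δt · v_P v_S / (v_P − v_S) = Δt · (5.71·3.72)/(5.71−3.72) ≈ 10.6740·Δt.
So d_SEIS04 = 142.91, d_SEIS05 = 115.19, d_SEIS06 = 137.47 km.
Circle about each station: (x − 81.1)² + (y + 55.3)² = 142.91²; (x − 93.1)² + (y + 12.0)² = 115.19²; (x + 32.4)² + (y + 60.3)² = 137.47².
Subtracting the SEIS04 equation from the SEIS05 and SEIS06 equations removes the quadratic terms:
24.0 x + 86.6 y = 6330.84
-227.0 x − 10.0 y = -3424.18
Solving the 2×2 system: x ≈ 12.0, y ≈ 69.8 km.

x ≈ 12.0 km, y ≈ 69.8 km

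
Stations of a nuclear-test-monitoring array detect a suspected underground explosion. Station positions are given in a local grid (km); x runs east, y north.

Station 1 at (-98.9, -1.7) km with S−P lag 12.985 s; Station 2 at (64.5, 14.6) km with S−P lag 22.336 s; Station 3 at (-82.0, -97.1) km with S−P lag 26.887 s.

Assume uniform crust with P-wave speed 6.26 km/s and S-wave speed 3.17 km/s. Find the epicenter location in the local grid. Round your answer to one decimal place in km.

Distance from S−P lag: d = Δt · v_P v_S / (v_P − v_S) = Δt · (6.26·3.17)/(6.26−3.17) ≈ 6.4221·Δt.
So d_Station 1 = 83.39, d_Station 2 = 143.44, d_Station 3 = 172.67 km.
Circle about each station: (x + 98.9)² + (y + 1.7)² = 83.39²; (x − 64.5)² + (y − 14.6)² = 143.44²; (x + 82.0)² + (y + 97.1)² = 172.67².
Subtracting the Station 1 equation from the Station 2 and Station 3 equations removes the quadratic terms:
326.8 x + 32.6 y = -19031.83
33.8 x − 190.8 y = -16492.73
Solving the 2×2 system: x ≈ -65.7, y ≈ 74.8 km.

x ≈ -65.7 km, y ≈ 74.8 km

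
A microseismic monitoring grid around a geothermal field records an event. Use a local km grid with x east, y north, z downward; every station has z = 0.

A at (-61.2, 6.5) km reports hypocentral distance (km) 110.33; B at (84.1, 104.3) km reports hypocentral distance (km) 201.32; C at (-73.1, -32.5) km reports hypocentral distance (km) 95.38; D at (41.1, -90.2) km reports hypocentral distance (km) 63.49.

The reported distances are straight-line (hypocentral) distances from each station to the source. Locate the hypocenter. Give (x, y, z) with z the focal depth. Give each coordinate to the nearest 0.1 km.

x ≈ 0.3 km, y ≈ -73.0 km, depth ≈ 45.5 km

Each station gives a sphere (x−x_i)² + (y−y_i)² + z² = d_i² (stations at z=0).
Subtracting the A sphere from B and C: z² cancels, leaving linear equations in x and y:
290.6 x + 195.6 y = -14193.42
-23.8 x − 78.0 y = 5687.53
Solving: x ≈ 0.300, y ≈ -73.008 km (keep extra digits for the depth step; rounded: 0.3, -73.0).
Then from the A sphere: z² = 110.33² − (x + 61.2)² − (y − 6.5)² with x = 0.300, y = -73.008, so z ≈ 45.486 ≈ 45.5 km.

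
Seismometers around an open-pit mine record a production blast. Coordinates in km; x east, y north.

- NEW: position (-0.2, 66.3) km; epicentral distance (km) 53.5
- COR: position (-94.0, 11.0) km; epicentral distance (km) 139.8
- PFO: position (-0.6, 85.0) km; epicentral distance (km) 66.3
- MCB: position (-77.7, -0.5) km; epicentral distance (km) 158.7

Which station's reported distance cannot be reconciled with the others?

MCB

Solve using three stations at a time. Using NEW, COR, PFO (subtract circle equations pairwise → linear system) gives (x, y) ≈ (43.6, 35.6).
Distances from that point to each station vs reported:
  NEW: calculated 53.5 vs reported 53.5 → residual 0.0 km
  COR: calculated 139.8 vs reported 139.8 → residual 0.0 km
  PFO: calculated 66.3 vs reported 66.3 → residual 0.0 km
  MCB: calculated 126.6 vs reported 158.7 → residual 32.1 km
NEW, COR, PFO are mutually consistent (residuals ≈ 0); MCB is off by 32.1 km.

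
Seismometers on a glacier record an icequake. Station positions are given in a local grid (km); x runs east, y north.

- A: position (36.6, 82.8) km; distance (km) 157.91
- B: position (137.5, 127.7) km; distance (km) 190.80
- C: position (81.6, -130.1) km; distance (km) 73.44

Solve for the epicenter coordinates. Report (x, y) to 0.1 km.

x ≈ 103.8 km, y ≈ -60.1 km

Circle about each station: (x − 36.6)² + (y − 82.8)² = 157.91²; (x − 137.5)² + (y − 127.7)² = 190.80²; (x − 81.6)² + (y + 130.1)² = 73.44².
Subtracting the A equation from the B and C equations removes the quadratic terms:
201.8 x + 89.8 y = 15549.07
90.0 x − 425.8 y = 34931.30
Solving the 2×2 system: x ≈ 103.8, y ≈ -60.1 km.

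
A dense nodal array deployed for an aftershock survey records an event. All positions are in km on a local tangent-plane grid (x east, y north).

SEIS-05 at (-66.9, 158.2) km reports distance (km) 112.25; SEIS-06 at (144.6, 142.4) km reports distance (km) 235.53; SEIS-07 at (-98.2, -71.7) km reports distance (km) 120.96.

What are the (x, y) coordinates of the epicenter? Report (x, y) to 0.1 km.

Circle about each station: (x + 66.9)² + (y − 158.2)² = 112.25²; (x − 144.6)² + (y − 142.4)² = 235.53²; (x + 98.2)² + (y + 71.7)² = 120.96².
Subtracting the SEIS-05 equation from the SEIS-06 and SEIS-07 equations removes the quadratic terms:
423.0 x − 31.6 y = -31190.25
-62.6 x − 459.8 y = -16749.98
Solving the 2×2 system: x ≈ -70.3, y ≈ 46.0 km.

x ≈ -70.3 km, y ≈ 46.0 km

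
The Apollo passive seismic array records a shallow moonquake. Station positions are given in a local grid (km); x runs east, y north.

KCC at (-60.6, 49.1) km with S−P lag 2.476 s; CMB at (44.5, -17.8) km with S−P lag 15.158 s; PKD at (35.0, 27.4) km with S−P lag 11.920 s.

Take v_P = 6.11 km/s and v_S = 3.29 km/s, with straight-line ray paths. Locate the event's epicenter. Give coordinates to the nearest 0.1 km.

Distance from S−P lag: d = Δt · v_P v_S / (v_P − v_S) = Δt · (6.11·3.29)/(6.11−3.29) ≈ 7.1283·Δt.
So d_KCC = 17.65, d_CMB = 108.05, d_PKD = 84.97 km.
Circle about each station: (x + 60.6)² + (y − 49.1)² = 17.65²; (x − 44.5)² + (y + 17.8)² = 108.05²; (x − 35.0)² + (y − 27.4)² = 84.97².
Subtracting the KCC equation from the CMB and PKD equations removes the quadratic terms:
210.2 x − 133.8 y = -15149.36
191.2 x − 43.4 y = -11015.79
Solving the 2×2 system: x ≈ -49.6, y ≈ 35.3 km.

(-49.6, 35.3)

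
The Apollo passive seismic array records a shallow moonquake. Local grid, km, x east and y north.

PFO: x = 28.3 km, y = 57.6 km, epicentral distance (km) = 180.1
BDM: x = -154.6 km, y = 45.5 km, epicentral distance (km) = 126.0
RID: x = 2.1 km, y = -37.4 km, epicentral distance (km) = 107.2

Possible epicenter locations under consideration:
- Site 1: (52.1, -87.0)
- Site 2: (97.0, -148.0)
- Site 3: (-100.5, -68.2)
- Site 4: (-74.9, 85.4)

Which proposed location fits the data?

For each candidate, compare |candidate − station| to the reported distance:
Site 1: residuals PFO 33.6, BDM 119.5, RID 36.8 → max 119.5 km
Site 2: residuals PFO 36.7, BDM 191.4, RID 38.5 → max 191.4 km
Site 3: residuals PFO 0.1, BDM 0.1, RID 0.1 → max 0.1 km
Site 4: residuals PFO 73.2, BDM 36.9, RID 37.7 → max 73.2 km
Only Site 3 has all residuals ≈ 0.

Site 3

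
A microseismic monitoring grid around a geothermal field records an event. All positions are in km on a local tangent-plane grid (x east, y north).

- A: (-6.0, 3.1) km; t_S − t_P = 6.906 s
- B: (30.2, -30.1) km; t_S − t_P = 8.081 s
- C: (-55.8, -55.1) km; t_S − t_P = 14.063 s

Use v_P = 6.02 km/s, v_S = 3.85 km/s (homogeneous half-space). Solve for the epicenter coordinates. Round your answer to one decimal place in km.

Distance from S−P lag: d = Δt · v_P v_S / (v_P − v_S) = Δt · (6.02·3.85)/(6.02−3.85) ≈ 10.6806·Δt.
So d_A = 73.76, d_B = 86.31, d_C = 150.20 km.
Circle about each station: (x + 6.0)² + (y − 3.1)² = 73.76²; (x − 30.2)² + (y + 30.1)² = 86.31²; (x + 55.8)² + (y + 55.1)² = 150.20².
Subtracting the A equation from the B and C equations removes the quadratic terms:
72.4 x − 66.4 y = -236.44
-99.6 x − 116.4 y = -11015.46
Solving the 2×2 system: x ≈ 46.8, y ≈ 54.6 km.

(46.8, 54.6)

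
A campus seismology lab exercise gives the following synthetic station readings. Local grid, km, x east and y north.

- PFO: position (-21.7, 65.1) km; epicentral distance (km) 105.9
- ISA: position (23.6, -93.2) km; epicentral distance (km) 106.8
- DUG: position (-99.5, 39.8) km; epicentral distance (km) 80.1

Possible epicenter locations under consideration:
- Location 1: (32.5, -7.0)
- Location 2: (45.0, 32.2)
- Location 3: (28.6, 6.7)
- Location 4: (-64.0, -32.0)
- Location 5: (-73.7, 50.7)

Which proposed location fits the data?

For each candidate, compare |candidate − station| to the reported distance:
Location 1: residuals PFO 15.7, ISA 20.1, DUG 60.0 → max 60.0 km
Location 2: residuals PFO 31.5, ISA 20.4, DUG 64.6 → max 64.6 km
Location 3: residuals PFO 28.8, ISA 6.8, DUG 52.2 → max 52.2 km
Location 4: residuals PFO 0.0, ISA 0.1, DUG 0.0 → max 0.1 km
Location 5: residuals PFO 51.9, ISA 66.9, DUG 52.1 → max 66.9 km
Only Location 4 has all residuals ≈ 0.

Location 4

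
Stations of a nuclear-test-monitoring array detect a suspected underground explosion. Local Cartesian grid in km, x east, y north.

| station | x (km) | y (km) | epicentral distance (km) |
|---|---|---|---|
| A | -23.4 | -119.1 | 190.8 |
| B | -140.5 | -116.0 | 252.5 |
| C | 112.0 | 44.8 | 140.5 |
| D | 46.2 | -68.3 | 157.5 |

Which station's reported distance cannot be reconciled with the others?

B

Solve using three stations at a time. Using A, C, D (subtract circle equations pairwise → linear system) gives (x, y) ≈ (-26.1, 71.9).
Distances from that point to each station vs reported:
  A: calculated 191.0 vs reported 190.8 → residual 0.2 km
  B: calculated 219.9 vs reported 252.5 → residual 32.6 km
  C: calculated 140.7 vs reported 140.5 → residual 0.2 km
  D: calculated 157.7 vs reported 157.5 → residual 0.2 km
A, C, D are mutually consistent (residuals ≈ 0); B is off by 32.6 km.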